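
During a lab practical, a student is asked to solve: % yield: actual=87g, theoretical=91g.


% yield = actual/theoretical × 100
= 87/91 × 100
= 95.6%

95.6%


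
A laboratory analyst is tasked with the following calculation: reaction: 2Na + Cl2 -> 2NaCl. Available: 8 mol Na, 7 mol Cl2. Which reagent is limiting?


Mole ratio available / coefficient:
  Na: 8/2 = 4.000
  Cl2: 7/1 = 7.000
Smaller ratio is limiting.

Na


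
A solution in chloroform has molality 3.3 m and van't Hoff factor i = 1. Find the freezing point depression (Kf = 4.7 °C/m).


ΔTf = Kf × m × i
= 4.7 × 3.3 × 1
= 15.51 °C

15.51 °C


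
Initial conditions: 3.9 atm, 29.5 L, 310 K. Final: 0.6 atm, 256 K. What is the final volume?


P1V1/T1 = P2V2/T2
V2 = P1V1T2/(T1P2)
= 3.9×29.5×256/(310×0.6)
= 158.348 L

158.348 L


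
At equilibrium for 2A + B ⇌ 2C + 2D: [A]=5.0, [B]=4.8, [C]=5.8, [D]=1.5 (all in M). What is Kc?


Kc = [C]^2[D]^2/([A]^2[B])
= (5.8^2 × 1.5^2)/(5.0^2 × 4.8^1)
= 75.69/120
= 0.6308

0.6308


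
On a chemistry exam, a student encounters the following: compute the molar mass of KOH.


M(KOH) = 1×39.1 + 1×16.0 + 1×1.008
= 39.1 + 16.0 + 1.01
= 56.11 g/mol

56.11 g/mol


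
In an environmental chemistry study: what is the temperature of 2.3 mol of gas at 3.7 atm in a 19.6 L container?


PV = nRT  (R = 0.08206 L·atm/(mol·K))
T = PV/(nR) = 3.7×19.6/(2.3×0.08206)
= 72.52/0.188738
= 384.24 K

384.24 K


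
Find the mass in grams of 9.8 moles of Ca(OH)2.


M(Ca(OH)2) = 74.1 g/mol
mass = n × M = 9.8 × 74.1 = 726.18 g

726.18 g


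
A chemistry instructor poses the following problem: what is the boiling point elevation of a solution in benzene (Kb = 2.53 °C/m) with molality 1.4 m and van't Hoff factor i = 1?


ΔTb = Kb × m × i
= 2.53 × 1.4 × 1
= 3.542 °C

3.542 °C


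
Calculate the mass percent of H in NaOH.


M(NaOH) = 1×22.99 + 1×16.0 + 1×1.008 = 39.998 g/mol
Mass of H = 1 × 1.008 = 1.008 g/mol
% H = 1.008/39.998 × 100 = 2.52%

2.52%


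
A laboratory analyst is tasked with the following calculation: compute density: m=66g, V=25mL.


ρ = mass/volume
= 66/25
= 2.64 g/mL

2.64 g/mL


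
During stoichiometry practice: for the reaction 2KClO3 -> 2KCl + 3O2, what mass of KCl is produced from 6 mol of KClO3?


Mole ratio KCl:KClO3 = 2:2
n(KCl) = 6 × 2/2 = 6.000 mol
mass = 6.000 × 74.55 = 447.3 g

447.3 g


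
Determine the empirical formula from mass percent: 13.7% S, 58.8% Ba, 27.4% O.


Assume 100 g sample. Moles of each element:
  S: 13.7/32.07 = 0.427 mol
  Ba: 58.8/137.33 = 0.428 mol
  O: 27.4/16.0 = 1.712 mol
Divide by smallest (0.427):
  S: 0.427/0.427 = 1.0
  Ba: 0.428/0.427 = 1.0
  O: 1.712/0.427 = 4.01
Empirical formula: BaSO4

BaSO4


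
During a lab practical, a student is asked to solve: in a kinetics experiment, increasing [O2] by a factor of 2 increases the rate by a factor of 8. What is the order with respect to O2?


rate ∝ [O2]^n
2^n = 8 → n = 3
Order in O2: 3

3


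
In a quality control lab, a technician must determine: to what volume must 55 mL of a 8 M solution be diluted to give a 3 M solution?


C1V1 = C2V2
8 × 55 = 3 × V2
V2 = 440/3 = 146.67 mL

146.67 mL


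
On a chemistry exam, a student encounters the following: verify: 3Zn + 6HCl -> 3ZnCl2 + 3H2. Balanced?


Equation: 3Zn + 6HCl -> 3ZnCl2 + 3H2
Check atoms: Cl: 6=6, H: 6=6, Zn: 3=3
Balanced

Yes, balanced


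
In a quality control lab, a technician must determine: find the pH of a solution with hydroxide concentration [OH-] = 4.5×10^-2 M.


pOH = -log10([OH-]) = -log10(4.5×10^-2)
= 2 - log10(4.5) = 1.35
pH = 14 - pOH = 14 - 1.35 = 12.65

12.65


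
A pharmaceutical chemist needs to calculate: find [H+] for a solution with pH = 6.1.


[H+] = 10^(-pH) = 10^(-6.1)
= 7.94×10^-7 M

7.94×10^-7 M


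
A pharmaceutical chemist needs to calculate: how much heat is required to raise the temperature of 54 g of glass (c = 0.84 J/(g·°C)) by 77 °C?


q = mcΔT = 54 × 0.84 × 77
= 3492.72 J

3492.72 J


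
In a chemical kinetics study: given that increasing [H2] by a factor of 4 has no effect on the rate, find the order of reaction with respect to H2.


rate ∝ [H2]^n
rate ∝ [H2]^0
Order in H2: 0

0


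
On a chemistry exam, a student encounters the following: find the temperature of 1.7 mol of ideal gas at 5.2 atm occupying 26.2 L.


PV = nRT  (R = 0.08206 L·atm/(mol·K))
T = PV/(nR) = 5.2×26.2/(1.7×0.08206)
= 136.24/0.139502
= 976.62 K

976.62 K


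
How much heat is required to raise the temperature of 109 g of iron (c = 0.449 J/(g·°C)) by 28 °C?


q = mcΔT = 109 × 0.449 × 28
= 1370.35 J

1370.35 J


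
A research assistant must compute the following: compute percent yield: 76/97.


% yield = actual/theoretical × 100
= 76/97 × 100
= 78.35%

78.35%


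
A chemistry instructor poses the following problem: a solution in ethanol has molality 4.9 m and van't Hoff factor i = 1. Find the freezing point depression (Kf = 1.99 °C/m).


ΔTf = Kf × m × i
= 1.99 × 4.9 × 1
= 9.751 °C

9.751 °C


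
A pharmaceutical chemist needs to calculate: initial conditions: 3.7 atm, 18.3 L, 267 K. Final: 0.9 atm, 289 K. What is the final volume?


P1V1/T1 = P2V2/T2
V2 = P1V1T2/(T1P2)
= 3.7×18.3×289/(267×0.9)
= 81.432 L

81.432 L


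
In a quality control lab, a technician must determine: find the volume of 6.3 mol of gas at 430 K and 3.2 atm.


PV = nRT  (R = 0.08206 L·atm/(mol·K))
V = nRT/P = 6.3×0.08206×430/3.2
= 69.469 L

69.469 L


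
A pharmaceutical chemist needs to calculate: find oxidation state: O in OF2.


F is always -1; 2(-1) + x = 0, so O = +2
Oxidation number: +2

+2


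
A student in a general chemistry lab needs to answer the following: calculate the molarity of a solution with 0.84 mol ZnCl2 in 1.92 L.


M = n/V = 0.84/1.92 = 0.438 mol/L

0.438 M


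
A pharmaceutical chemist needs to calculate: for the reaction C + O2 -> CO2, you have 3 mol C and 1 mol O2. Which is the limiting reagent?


Mole ratio available / coefficient:
  C: 3/1 = 3.000
  O2: 1/1 = 1.000
Smaller ratio is limiting.

O2


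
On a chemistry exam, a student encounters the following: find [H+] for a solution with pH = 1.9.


[H+] = 10^(-pH) = 10^(-1.9)
= 1.26×10^-2 M

1.26×10^-2 M


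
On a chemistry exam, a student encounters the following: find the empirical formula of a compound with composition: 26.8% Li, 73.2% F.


Assume 100 g sample. Moles of each element:
  Li: 26.8/6.94 = 3.862 mol
  F: 73.2/19.0 = 3.853 mol
Divide by smallest (3.853):
  Li: 3.862/3.853 = 1.0
  F: 3.853/3.853 = 1.0
Empirical formula: LiF

LiF


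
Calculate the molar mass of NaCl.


M(NaCl) = 1×22.99 + 1×35.45
= 22.99 + 35.45
= 58.44 g/mol

58.44 g/mol


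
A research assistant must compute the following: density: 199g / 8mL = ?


ρ = mass/volume
= 199/8
= 24.875 g/mL

24.875 g/mL


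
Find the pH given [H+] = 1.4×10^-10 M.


pH = -log10([H+]) = -log10(1.4×10^-10)
= 10 - log10(1.4)
= 10 - 0.15
= 9.85

9.85


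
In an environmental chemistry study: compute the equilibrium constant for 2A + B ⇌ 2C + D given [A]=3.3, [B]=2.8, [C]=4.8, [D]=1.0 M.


Kc = [C]^2[D]/([A]^2[B])
= (4.8^2 × 1.0^1)/(3.3^2 × 2.8^1)
= 23.04/30.492
= 0.7556

0.7556


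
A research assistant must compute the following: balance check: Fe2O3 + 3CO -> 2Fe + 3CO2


Equation: Fe2O3 + 3CO -> 2Fe + 3CO2
Check atoms: C: 3=3, Fe: 2=2, O: 6=6
Balanced

Yes, balanced


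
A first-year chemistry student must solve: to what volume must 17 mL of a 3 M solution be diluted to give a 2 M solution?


C1V1 = C2V2
3 × 17 = 2 × V2
V2 = 51/2 = 25.5 mL

25.5 mL


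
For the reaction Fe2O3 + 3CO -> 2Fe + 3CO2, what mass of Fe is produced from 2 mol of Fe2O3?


Mole ratio Fe:Fe2O3 = 2:1
n(Fe) = 2 × 2/1 = 4.000 mol
mass = 4.000 × 55.85 = 223.4 g

223.4 g


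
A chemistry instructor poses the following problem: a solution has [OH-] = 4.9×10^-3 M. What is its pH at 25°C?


pOH = -log10([OH-]) = -log10(4.9×10^-3)
= 3 - log10(4.9) = 2.31
pH = 14 - pOH = 14 - 2.31 = 11.69

11.69


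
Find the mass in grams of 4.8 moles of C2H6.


M(C2H6) = 30.07 g/mol
mass = n × M = 4.8 × 30.07 = 144.34 g

144.34 g


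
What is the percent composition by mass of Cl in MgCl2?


M(MgCl2) = 1×24.31 + 2×35.45 = 95.21 g/mol
Mass of Cl = 2 × 35.45 = 70.90 g/mol
% Cl = 70.90/95.21 × 100 = 74.47%

74.47%


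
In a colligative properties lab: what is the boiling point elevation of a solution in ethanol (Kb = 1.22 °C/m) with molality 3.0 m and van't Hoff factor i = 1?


ΔTb = Kb × m × i
= 1.22 × 3.0 × 1
= 3.66 °C

3.66 °C


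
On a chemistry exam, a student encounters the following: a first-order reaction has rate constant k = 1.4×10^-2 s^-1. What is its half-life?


t½ = ln2/k = 0.693147/(1.4×10^-2 s^-1)
= 49.51 s

49.51 s


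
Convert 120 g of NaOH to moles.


M(NaOH) = 40.0 g/mol
n = mass/M = 120/40.0 = 3.0 mol

3.0 mol


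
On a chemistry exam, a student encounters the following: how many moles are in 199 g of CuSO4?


M(CuSO4) = 159.62 g/mol
n = mass/M = 199/159.62 = 1.2467 mol

1.2467 mol


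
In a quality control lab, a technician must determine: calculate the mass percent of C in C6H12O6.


M(C6H12O6) = 6×12.01 + 12×1.008 + 6×16.0 = 180.156 g/mol
Mass of C = 6 × 12.01 = 72.06 g/mol
% C = 72.06/180.156 × 100 = 40.00%

40.00%


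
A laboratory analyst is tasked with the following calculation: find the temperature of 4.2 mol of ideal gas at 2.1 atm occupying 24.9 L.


PV = nRT  (R = 0.08206 L·atm/(mol·K))
T = PV/(nR) = 2.1×24.9/(4.2×0.08206)
= 52.29/0.344652
= 151.72 K

151.72 K


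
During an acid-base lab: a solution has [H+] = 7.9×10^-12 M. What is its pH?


pH = -log10([H+]) = -log10(7.9×10^-12)
= 12 - log10(7.9)
= 12 - 0.9
= 11.1

11.1


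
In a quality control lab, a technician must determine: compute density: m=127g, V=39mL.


ρ = mass/volume
= 127/39
= 3.256 g/mL

3.256 g/mL


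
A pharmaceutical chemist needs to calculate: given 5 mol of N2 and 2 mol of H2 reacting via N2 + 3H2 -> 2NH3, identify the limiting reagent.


Mole ratio available / coefficient:
  N2: 5/1 = 5.000
  H2: 2/3 = 0.667
Smaller ratio is limiting.

H2


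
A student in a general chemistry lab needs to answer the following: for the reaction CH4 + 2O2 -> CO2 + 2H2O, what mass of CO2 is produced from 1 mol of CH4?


Mole ratio CO2:CH4 = 1:1
n(CO2) = 1 × 1/1 = 1.000 mol
mass = 1.000 × 44.01 = 44.01 g

44.01 g


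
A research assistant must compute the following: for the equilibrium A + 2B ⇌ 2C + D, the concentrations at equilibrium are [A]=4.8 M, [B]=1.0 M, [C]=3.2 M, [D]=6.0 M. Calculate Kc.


Kc = [C]^2[D]/([A][B]^2)
= (3.2^2 × 6.0^1)/(4.8^1 × 1.0^2)
= 61.44/4.8
= 12.80

12.80


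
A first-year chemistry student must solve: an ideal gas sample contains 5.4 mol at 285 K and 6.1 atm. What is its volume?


PV = nRT  (R = 0.08206 L·atm/(mol·K))
V = nRT/P = 5.4×0.08206×285/6.1
= 20.703 L

20.703 L


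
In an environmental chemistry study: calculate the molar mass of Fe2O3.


M(Fe2O3) = 2×55.85 + 3×16.0
= 111.7 + 48.0
= 159.7 g/mol

159.7 g/mol


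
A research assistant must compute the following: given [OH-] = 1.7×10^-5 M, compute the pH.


pOH = -log10([OH-]) = -log10(1.7×10^-5)
= 5 - log10(1.7) = 4.77
pH = 14 - pOH = 14 - 4.77 = 9.23

9.23


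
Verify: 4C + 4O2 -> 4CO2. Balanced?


Equation: 4C + 4O2 -> 4CO2
Check atoms: C: 4=4, O: 8=8
Balanced

Yes, balanced


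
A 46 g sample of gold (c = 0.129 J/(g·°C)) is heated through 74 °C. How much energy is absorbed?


q = mcΔT = 46 × 0.129 × 74
= 439.12 J

439.12 J


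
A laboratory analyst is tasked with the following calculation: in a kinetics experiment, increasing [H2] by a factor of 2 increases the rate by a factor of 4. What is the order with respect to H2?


rate ∝ [H2]^n
2^n = 4 → n = 2
Order in H2: 2

2


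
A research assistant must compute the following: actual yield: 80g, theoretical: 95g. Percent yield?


% yield = actual/theoretical × 100
= 80/95 × 100
= 84.21%

84.21%


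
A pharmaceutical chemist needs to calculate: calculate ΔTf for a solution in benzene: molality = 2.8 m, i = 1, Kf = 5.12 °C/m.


ΔTf = Kf × m × i
= 5.12 × 2.8 × 1
= 14.336 °C

14.336 °C


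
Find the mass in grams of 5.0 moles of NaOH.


M(NaOH) = 40.0 g/mol
mass = n × M = 5.0 × 40.0 = 200.00 g

200.00 g


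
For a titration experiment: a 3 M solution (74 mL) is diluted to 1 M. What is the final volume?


C1V1 = C2V2
3 × 74 = 1 × V2
V2 = 222/1 = 222.0 mL

222.0 mL


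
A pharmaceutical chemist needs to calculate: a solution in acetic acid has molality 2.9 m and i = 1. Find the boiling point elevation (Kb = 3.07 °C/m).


ΔTb = Kb × m × i
= 3.07 × 2.9 × 1
= 8.903 °C

8.903 °C


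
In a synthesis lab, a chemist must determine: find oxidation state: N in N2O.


2x + (-2) = 0, so x = +1
Oxidation number: +1

+1


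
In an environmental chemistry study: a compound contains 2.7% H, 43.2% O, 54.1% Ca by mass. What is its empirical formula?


Assume 100 g sample. Moles of each element:
  H: 2.7/1.008 = 2.679 mol
  O: 43.2/16.0 = 2.7 mol
  Ca: 54.1/40.08 = 1.35 mol
Divide by smallest (1.35):
  H: 2.679/1.35 = 1.98
  O: 2.7/1.35 = 2.0
  Ca: 1.35/1.35 = 1.0
Empirical formula: CaO2H2

CaO2H2


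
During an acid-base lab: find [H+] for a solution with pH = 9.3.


[H+] = 10^(-pH) = 10^(-9.3)
= 5.01×10^-10 M

5.01×10^-10 M


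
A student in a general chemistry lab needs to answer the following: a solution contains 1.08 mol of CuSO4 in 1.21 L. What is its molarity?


M = n/V = 1.08/1.21 = 0.893 mol/L

0.893 M


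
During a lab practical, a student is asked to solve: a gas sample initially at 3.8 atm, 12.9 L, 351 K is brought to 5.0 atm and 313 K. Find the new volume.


P1V1/T1 = P2V2/T2
V2 = P1V1T2/(T1P2)
= 3.8×12.9×313/(351×5.0)
= 8.743 L

8.743 L


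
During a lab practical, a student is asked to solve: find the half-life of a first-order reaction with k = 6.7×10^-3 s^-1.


t½ = ln2/k = 0.693147/(6.7×10^-3 s^-1)
= 103.5 s

103.5 s


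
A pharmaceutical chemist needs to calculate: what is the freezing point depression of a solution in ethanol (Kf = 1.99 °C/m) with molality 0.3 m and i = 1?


ΔTf = Kf × m × i
= 1.99 × 0.3 × 1
= 0.597 °C

0.597 °C


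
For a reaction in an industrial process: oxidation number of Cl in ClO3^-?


x + 3(-2) = -1, so x = +5
Oxidation number: +5

+5


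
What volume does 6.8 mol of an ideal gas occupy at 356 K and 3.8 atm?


PV = nRT  (R = 0.08206 L·atm/(mol·K))
V = nRT/P = 6.8×0.08206×356/3.8
= 52.277 L

52.277 L


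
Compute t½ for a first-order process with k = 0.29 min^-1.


t½ = ln2/k = 0.693147/(0.29 min^-1)
= 2.390 min

2.390 min


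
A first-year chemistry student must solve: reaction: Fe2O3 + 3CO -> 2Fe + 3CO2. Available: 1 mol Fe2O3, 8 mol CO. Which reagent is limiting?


Mole ratio available / coefficient:
  Fe2O3: 1/1 = 1.000
  CO: 8/3 = 2.667
Smaller ratio is limiting.

Fe2O3


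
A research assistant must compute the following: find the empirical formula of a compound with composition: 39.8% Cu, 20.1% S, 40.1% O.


Assume 100 g sample. Moles of each element:
  Cu: 39.8/63.55 = 0.626 mol
  S: 20.1/32.07 = 0.627 mol
  O: 40.1/16.0 = 2.506 mol
Divide by smallest (0.626):
  Cu: 0.626/0.626 = 1.0
  S: 0.627/0.626 = 1.0
  O: 2.506/0.626 = 4.0
Empirical formula: CuSO4

CuSO4


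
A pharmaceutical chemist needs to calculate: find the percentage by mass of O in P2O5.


M(P2O5) = 2×30.97 + 5×16.0 = 141.94 g/mol
Mass of O = 5 × 16.0 = 80.00 g/mol
% O = 80.00/141.94 × 100 = 56.36%

56.36%


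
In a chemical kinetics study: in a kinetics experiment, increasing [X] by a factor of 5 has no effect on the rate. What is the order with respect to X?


rate ∝ [X]^n
rate ∝ [X]^0
Order in X: 0

0


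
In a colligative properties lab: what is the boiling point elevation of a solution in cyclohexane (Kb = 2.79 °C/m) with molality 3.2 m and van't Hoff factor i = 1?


ΔTb = Kb × m × i
= 2.79 × 3.2 × 1
= 8.928 °C

8.928 °C


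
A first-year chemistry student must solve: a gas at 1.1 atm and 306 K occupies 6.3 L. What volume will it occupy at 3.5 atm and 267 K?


P1V1/T1 = P2V2/T2
V2 = P1V1T2/(T1P2)
= 1.1×6.3×267/(306×3.5)
= 1.728 L

1.728 L


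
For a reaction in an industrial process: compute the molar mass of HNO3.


M(HNO3) = 1×1.008 + 1×14.01 + 3×16.0
= 1.01 + 14.01 + 48.0
= 63.02 g/mol

63.02 g/mol


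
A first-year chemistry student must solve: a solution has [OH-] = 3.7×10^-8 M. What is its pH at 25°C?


pOH = -log10([OH-]) = -log10(3.7×10^-8)
= 8 - log10(3.7) = 7.43
pH = 14 - pOH = 14 - 7.43 = 6.57

6.57


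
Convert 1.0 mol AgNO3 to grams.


M(AgNO3) = 169.88 g/mol
mass = n × M = 1.0 × 169.88 = 169.88 g

169.88 g


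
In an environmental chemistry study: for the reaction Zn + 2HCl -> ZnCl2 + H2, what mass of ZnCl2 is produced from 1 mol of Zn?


Mole ratio ZnCl2:Zn = 1:1
n(ZnCl2) = 1 × 1/1 = 1.000 mol
mass = 1.000 × 136.28 = 136.28 g

136.28 g


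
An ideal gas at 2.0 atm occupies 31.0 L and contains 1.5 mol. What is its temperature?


PV = nRT  (R = 0.08206 L·atm/(mol·K))
T = PV/(nR) = 2.0×31.0/(1.5×0.08206)
= 62.00/0.123090
= 503.70 K

503.70 K


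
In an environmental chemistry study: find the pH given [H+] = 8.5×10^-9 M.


pH = -log10([H+]) = -log10(8.5×10^-9)
= 9 - log10(8.5)
= 9 - 0.93
= 8.07

8.07


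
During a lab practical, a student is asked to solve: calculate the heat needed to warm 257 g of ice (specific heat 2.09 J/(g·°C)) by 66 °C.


q = mcΔT = 257 × 2.09 × 66
= 35450.58 J

35450.58 J


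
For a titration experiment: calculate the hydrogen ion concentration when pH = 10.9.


[H+] = 10^(-pH) = 10^(-10.9)
= 1.26×10^-11 M

1.26×10^-11 M


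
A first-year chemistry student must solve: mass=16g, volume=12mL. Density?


ρ = mass/volume
= 16/12
= 1.333 g/mL

1.333 g/mL


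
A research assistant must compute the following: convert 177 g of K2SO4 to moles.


M(K2SO4) = 174.27 g/mol
n = mass/M = 177/174.27 = 1.0157 mol

1.0157 mol


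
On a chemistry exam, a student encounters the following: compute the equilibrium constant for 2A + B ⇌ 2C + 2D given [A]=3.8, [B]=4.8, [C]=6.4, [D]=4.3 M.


Kc = [C]^2[D]^2/([A]^2[B])
= (6.4^2 × 4.3^2)/(3.8^2 × 4.8^1)
= 757.3504/69.312
= 10.93

10.93


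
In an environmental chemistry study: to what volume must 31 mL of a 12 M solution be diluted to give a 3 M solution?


C1V1 = C2V2
12 × 31 = 3 × V2
V2 = 372/3 = 124.0 mL

124.0 mL


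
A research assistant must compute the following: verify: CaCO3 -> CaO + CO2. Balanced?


Equation: CaCO3 -> CaO + CO2
Check atoms: C: 1=1, Ca: 1=1, O: 3=3
Balanced

Yes, balanced


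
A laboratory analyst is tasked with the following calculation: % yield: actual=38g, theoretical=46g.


% yield = actual/theoretical × 100
= 38/46 × 100
= 82.61%

82.61%


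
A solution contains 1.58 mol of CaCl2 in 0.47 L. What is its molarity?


M = n/V = 1.58/0.47 = 3.362 mol/L

3.362 M


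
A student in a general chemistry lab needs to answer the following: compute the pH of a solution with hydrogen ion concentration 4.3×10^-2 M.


pH = -log10([H+]) = -log10(4.3×10^-2)
= 2 - log10(4.3)
= 2 - 0.63
= 1.37

1.37


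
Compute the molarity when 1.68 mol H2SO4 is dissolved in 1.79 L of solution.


M = n/V = 1.68/1.79 = 0.939 mol/L

0.939 M


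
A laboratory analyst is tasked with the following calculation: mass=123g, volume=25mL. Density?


ρ = mass/volume
= 123/25
= 4.92 g/mL

4.92 g/mL


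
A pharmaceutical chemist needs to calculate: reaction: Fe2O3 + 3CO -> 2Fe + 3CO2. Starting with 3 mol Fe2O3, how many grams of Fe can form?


Mole ratio Fe:Fe2O3 = 2:1
n(Fe) = 3 × 2/1 = 6.000 mol
mass = 6.000 × 55.85 = 335.1 g

335.1 g


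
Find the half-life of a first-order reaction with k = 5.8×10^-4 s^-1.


t½ = ln2/k = 0.693147/(5.8×10^-4 s^-1)
= 1195 s

1195 s


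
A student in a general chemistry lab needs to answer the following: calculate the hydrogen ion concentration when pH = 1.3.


[H+] = 10^(-pH) = 10^(-1.3)
= 5.01×10^-2 M

5.01×10^-2 M


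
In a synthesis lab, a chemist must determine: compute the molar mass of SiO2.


M(SiO2) = 1×28.09 + 2×16.0
= 28.09 + 32.0
= 60.09 g/mol

60.09 g/mol


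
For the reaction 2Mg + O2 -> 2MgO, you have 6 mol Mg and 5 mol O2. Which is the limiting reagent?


Mole ratio available / coefficient:
  Mg: 6/2 = 3.000
  O2: 5/1 = 5.000
Smaller ratio is limiting.

Mg


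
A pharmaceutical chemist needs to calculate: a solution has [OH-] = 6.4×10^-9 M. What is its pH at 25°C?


pOH = -log10([OH-]) = -log10(6.4×10^-9)
= 9 - log10(6.4) = 8.19
pH = 14 - pOH = 14 - 8.19 = 5.81

5.81


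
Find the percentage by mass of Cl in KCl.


M(KCl) = 1×39.1 + 1×35.45 = 74.55 g/mol
Mass of Cl = 1 × 35.45 = 35.45 g/mol
% Cl = 35.45/74.55 × 100 = 47.55%

47.55%


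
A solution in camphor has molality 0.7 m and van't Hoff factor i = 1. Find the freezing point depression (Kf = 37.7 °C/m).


ΔTf = Kf × m × i
= 37.7 × 0.7 × 1
= 26.39 °C

26.39 °C


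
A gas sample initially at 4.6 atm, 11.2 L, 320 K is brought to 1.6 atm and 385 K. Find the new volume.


P1V1/T1 = P2V2/T2
V2 = P1V1T2/(T1P2)
= 4.6×11.2×385/(320×1.6)
= 38.741 L

38.741 L


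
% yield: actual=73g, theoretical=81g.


% yield = actual/theoretical × 100
= 73/81 × 100
= 90.12%

90.12%


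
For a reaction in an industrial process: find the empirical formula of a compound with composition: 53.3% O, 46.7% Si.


Assume 100 g sample. Moles of each element:
  O: 53.3/16.0 = 3.331 mol
  Si: 46.7/28.09 = 1.663 mol
Divide by smallest (1.663):
  O: 3.331/1.663 = 2.0
  Si: 1.663/1.663 = 1.0
Empirical formula: SiO2

SiO2


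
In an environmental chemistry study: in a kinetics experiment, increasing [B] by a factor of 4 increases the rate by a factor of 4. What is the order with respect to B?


rate ∝ [B]^n
4^n = 4 → n = 1
Order in B: 1

1


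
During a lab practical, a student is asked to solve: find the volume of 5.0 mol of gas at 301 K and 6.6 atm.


PV = nRT  (R = 0.08206 L·atm/(mol·K))
V = nRT/P = 5.0×0.08206×301/6.6
= 18.712 L

18.712 L


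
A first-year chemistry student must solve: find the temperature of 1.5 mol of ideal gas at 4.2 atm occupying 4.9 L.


PV = nRT  (R = 0.08206 L·atm/(mol·K))
T = PV/(nR) = 4.2×4.9/(1.5×0.08206)
= 20.58/0.123090
= 167.19 K

167.19 K


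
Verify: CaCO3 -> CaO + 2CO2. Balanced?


Equation: CaCO3 -> CaO + 2CO2
Check atoms: C: 1≠2, Ca: 1=1, O: 3≠5
Not balanced

No, not balanced


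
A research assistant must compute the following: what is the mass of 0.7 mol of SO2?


M(SO2) = 64.07 g/mol
mass = n × M = 0.7 × 64.07 = 44.85 g

44.85 g


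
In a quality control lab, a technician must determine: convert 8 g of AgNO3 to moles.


M(AgNO3) = 169.88 g/mol
n = mass/M = 8/169.88 = 0.0471 mol

0.0471 mol


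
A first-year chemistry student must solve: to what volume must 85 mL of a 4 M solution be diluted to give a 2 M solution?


C1V1 = C2V2
4 × 85 = 2 × V2
V2 = 340/2 = 170.0 mL

170.0 mL


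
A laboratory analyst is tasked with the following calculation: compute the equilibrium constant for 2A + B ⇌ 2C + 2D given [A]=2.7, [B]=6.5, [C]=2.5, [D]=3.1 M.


Kc = [C]^2[D]^2/([A]^2[B])
= (2.5^2 × 3.1^2)/(2.7^2 × 6.5^1)
= 60.0625/47.385
= 1.268

1.268


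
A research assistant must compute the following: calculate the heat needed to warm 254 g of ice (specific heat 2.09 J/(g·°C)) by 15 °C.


q = mcΔT = 254 × 2.09 × 15
= 7962.90 J

7962.90 J


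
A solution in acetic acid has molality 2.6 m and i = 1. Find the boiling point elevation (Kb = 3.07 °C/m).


ΔTb = Kb × m × i
= 3.07 × 2.6 × 1
= 7.982 °C

7.982 °C


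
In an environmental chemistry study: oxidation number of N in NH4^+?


x + 4(+1) = +1, so x = -3
Oxidation number: -3

-3


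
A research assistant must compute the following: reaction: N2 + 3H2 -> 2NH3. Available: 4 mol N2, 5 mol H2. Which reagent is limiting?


Mole ratio available / coefficient:
  N2: 4/1 = 4.000
  H2: 5/3 = 1.667
Smaller ratio is limiting.

H2


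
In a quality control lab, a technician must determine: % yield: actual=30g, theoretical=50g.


% yield = actual/theoretical × 100
= 30/50 × 100
= 60.0%

60.0%


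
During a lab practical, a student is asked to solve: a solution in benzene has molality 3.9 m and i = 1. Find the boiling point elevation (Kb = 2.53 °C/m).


ΔTb = Kb × m × i
= 2.53 × 3.9 × 1
= 9.867 °C

9.867 °C


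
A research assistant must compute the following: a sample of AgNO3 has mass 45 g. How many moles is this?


M(AgNO3) = 169.88 g/mol
n = mass/M = 45/169.88 = 0.2649 mol

0.2649 mol


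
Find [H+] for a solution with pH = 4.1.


[H+] = 10^(-pH) = 10^(-4.1)
= 7.94×10^-5 M

7.94×10^-5 M


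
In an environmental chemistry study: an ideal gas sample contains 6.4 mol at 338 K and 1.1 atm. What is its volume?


PV = nRT  (R = 0.08206 L·atm/(mol·K))
V = nRT/P = 6.4×0.08206×338/1.1
= 161.375 L

161.375 L


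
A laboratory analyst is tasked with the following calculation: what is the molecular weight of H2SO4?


M(H2SO4) = 2×1.008 + 1×32.07 + 4×16.0
= 2.02 + 32.07 + 64.0
= 98.09 g/mol

98.09 g/mol


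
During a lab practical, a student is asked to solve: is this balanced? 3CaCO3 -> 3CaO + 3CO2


Equation: 3CaCO3 -> 3CaO + 3CO2
Check atoms: C: 3=3, Ca: 3=3, O: 9=9
Balanced

Yes, balanced


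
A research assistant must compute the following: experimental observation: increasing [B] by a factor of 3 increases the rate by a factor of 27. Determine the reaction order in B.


rate ∝ [B]^n
3^n = 27 → n = 3
Order in B: 3

3


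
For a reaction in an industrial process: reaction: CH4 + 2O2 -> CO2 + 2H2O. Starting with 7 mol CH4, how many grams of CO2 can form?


Mole ratio CO2:CH4 = 1:1
n(CO2) = 7 × 1/1 = 7.000 mol
mass = 7.000 × 44.01 = 308.07 g

308.07 g


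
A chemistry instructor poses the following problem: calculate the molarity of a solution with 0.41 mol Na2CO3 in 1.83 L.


M = n/V = 0.41/1.83 = 0.224 mol/L

0.224 M


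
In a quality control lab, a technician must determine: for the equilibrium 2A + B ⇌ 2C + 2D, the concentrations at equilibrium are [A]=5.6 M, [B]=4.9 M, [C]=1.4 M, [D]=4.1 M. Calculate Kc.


Kc = [C]^2[D]^2/([A]^2[B])
= (1.4^2 × 4.1^2)/(5.6^2 × 4.9^1)
= 32.9476/153.664
= 0.2144

0.2144


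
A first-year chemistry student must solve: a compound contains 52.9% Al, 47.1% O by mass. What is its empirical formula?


Assume 100 g sample. Moles of each element:
  Al: 52.9/26.98 = 1.961 mol
  O: 47.1/16.0 = 2.944 mol
Divide by smallest (1.961):
  Al: 1.961/1.961 = 1.0
  O: 2.944/1.961 = 1.5
Multiply all ratios by 2 to obtain whole numbers.
Empirical formula: Al2O3

Al2O3


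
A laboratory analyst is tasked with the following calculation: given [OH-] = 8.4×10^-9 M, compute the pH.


pOH = -log10([OH-]) = -log10(8.4×10^-9)
= 9 - log10(8.4) = 8.08
pH = 14 - pOH = 14 - 8.08 = 5.92

5.92


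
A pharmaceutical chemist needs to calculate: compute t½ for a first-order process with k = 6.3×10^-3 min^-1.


t½ = ln2/k = 0.693147/(6.3×10^-3 min^-1)
= 110.0 min

110.0 min


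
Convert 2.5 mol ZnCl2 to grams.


M(ZnCl2) = 136.28 g/mol
mass = n × M = 2.5 × 136.28 = 340.70 g

340.70 g


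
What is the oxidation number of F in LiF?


F is always -1
Oxidation number: -1

-1


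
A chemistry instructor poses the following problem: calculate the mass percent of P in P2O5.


M(P2O5) = 2×30.97 + 5×16.0 = 141.94 g/mol
Mass of P = 2 × 30.97 = 61.94 g/mol
% P = 61.94/141.94 × 100 = 43.64%

43.64%


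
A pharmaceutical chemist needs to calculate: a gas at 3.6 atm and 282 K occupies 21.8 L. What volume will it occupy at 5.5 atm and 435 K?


P1V1/T1 = P2V2/T2
V2 = P1V1T2/(T1P2)
= 3.6×21.8×435/(282×5.5)
= 22.011 L

22.011 L


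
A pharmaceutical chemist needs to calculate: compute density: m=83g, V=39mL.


ρ = mass/volume
= 83/39
= 2.128 g/mL

2.128 g/mL


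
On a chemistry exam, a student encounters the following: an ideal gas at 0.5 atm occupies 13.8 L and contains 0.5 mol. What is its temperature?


PV = nRT  (R = 0.08206 L·atm/(mol·K))
T = PV/(nR) = 0.5×13.8/(0.5×0.08206)
= 6.90/0.041030
= 168.17 K

168.17 K


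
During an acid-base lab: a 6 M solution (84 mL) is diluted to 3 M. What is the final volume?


C1V1 = C2V2
6 × 84 = 3 × V2
V2 = 504/3 = 168.0 mL

168.0 mL


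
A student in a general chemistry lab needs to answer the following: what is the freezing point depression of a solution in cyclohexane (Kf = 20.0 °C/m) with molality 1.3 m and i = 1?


ΔTf = Kf × m × i
= 20.0 × 1.3 × 1
= 26.0 °C

26.0 °C


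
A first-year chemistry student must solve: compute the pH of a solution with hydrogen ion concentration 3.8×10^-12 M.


pH = -log10([H+]) = -log10(3.8×10^-12)
= 12 - log10(3.8)
= 12 - 0.58
= 11.42

11.42


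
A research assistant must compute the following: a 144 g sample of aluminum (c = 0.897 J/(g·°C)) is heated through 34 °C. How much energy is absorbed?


q = mcΔT = 144 × 0.897 × 34
= 4391.71 J

4391.71 J


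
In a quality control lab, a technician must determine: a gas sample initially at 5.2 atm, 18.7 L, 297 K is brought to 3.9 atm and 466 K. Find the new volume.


P1V1/T1 = P2V2/T2
V2 = P1V1T2/(T1P2)
= 5.2×18.7×466/(297×3.9)
= 39.121 L

39.121 L


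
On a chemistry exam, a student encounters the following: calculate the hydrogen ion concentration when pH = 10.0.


[H+] = 10^(-pH) = 10^(-10.0)
= 1.0×10^-10 M

1.0×10^-10 M


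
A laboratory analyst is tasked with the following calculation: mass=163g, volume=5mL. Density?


ρ = mass/volume
= 163/5
= 32.6 g/mL

32.6 g/mL


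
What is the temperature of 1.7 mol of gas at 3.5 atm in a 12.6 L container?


PV = nRT  (R = 0.08206 L·atm/(mol·K))
T = PV/(nR) = 3.5×12.6/(1.7×0.08206)
= 44.10/0.139502
= 316.12 K

316.12 K


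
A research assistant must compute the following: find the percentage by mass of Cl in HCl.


M(HCl) = 1×1.008 + 1×35.45 = 36.458 g/mol
Mass of Cl = 1 × 35.45 = 35.45 g/mol
% Cl = 35.45/36.458 × 100 = 97.24%

97.24%


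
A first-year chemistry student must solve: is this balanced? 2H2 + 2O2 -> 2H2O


Equation: 2H2 + 2O2 -> 2H2O
Check atoms: H: 4=4, O: 4≠2
Not balanced

No, not balanced


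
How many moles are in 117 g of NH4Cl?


M(NH4Cl) = 53.49 g/mol
n = mass/M = 117/53.49 = 2.1873 mol

2.1873 mol


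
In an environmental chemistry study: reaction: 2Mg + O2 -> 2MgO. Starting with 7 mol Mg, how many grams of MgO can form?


Mole ratio MgO:Mg = 2:2
n(MgO) = 7 × 2/2 = 7.000 mol
mass = 7.000 × 40.31 = 282.17 g

282.17 g


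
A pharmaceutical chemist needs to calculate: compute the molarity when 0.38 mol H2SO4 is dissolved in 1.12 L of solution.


M = n/V = 0.38/1.12 = 0.339 mol/L

0.339 M


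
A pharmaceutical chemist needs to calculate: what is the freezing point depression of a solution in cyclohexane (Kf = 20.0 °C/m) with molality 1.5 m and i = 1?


ΔTf = Kf × m × i
= 20.0 × 1.5 × 1
= 30.0 °C

30.0 °C


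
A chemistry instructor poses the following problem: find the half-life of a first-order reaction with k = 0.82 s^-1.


t½ = ln2/k = 0.693147/(0.82 s^-1)
= 0.8453 s

0.8453 s


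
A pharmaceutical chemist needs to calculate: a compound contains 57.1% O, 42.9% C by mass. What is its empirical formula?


Assume 100 g sample. Moles of each element:
  O: 57.1/16.0 = 3.569 mol
  C: 42.9/12.01 = 3.572 mol
Divide by smallest (3.569):
  O: 3.569/3.569 = 1.0
  C: 3.572/3.569 = 1.0
Empirical formula: CO

CO


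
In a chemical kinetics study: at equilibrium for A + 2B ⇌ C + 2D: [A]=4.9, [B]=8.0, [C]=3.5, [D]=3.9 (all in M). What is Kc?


Kc = [C][D]^2/([A][B]^2)
= (3.5^1 × 3.9^2)/(4.9^1 × 8.0^2)
= 53.235/313.6
= 0.1698

0.1698


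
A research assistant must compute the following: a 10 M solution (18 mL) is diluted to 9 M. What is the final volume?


C1V1 = C2V2
10 × 18 = 9 × V2
V2 = 180/9 = 20.0 mL

20.0 mL


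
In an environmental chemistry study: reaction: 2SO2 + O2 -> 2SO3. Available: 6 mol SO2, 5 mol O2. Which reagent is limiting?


Mole ratio available / coefficient:
  SO2: 6/2 = 3.000
  O2: 5/1 = 5.000
Smaller ratio is limiting.

SO2


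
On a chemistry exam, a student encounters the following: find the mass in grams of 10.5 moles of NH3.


M(NH3) = 17.03 g/mol
mass = n × M = 10.5 × 17.03 = 178.82 g

178.82 g


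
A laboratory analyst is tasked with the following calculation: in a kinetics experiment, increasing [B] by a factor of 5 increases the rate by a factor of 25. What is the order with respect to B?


rate ∝ [B]^n
5^n = 25 → n = 2
Order in B: 2

2


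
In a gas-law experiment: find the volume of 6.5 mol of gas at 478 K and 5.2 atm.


PV = nRT  (R = 0.08206 L·atm/(mol·K))
V = nRT/P = 6.5×0.08206×478/5.2
= 49.031 L

49.031 L


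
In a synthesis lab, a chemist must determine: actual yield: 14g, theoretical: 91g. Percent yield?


% yield = actual/theoretical × 100
= 14/91 × 100
= 15.38%

15.38%


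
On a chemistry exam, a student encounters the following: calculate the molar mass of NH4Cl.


M(NH4Cl) = 1×14.01 + 4×1.008 + 1×35.45
= 14.01 + 4.03 + 35.45
= 53.49 g/mol

53.49 g/mol


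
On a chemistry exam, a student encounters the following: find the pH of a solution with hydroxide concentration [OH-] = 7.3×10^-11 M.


pOH = -log10([OH-]) = -log10(7.3×10^-11)
= 11 - log10(7.3) = 10.14
pH = 14 - pOH = 14 - 10.14 = 3.86

3.86


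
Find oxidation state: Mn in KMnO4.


(+1) + x + 4(-2) = 0, so x = +7
Oxidation number: +7

+7


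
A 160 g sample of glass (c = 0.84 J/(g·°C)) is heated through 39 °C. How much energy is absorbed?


q = mcΔT = 160 × 0.84 × 39
= 5241.60 J

5241.60 J


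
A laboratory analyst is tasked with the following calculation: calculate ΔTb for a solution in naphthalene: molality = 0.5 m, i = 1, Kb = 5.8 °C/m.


ΔTb = Kb × m × i
= 5.8 × 0.5 × 1
= 2.9 °C

2.9 °C


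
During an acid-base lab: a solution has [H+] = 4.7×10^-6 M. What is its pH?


pH = -log10([H+]) = -log10(4.7×10^-6)
= 6 - log10(4.7)
= 6 - 0.67
= 5.33

5.33


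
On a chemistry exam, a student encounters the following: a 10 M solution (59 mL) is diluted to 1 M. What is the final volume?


C1V1 = C2V2
10 × 59 = 1 × V2
V2 = 590/1 = 590.0 mL

590.0 mL


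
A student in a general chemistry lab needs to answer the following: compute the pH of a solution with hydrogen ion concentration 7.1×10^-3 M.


pH = -log10([H+]) = -log10(7.1×10^-3)
= 3 - log10(7.1)
= 3 - 0.85
= 2.15

2.15


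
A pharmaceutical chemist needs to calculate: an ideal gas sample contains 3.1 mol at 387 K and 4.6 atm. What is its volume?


PV = nRT  (R = 0.08206 L·atm/(mol·K))
V = nRT/P = 3.1×0.08206×387/4.6
= 21.402 L

21.402 L


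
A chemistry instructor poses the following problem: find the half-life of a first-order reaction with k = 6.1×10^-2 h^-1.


t½ = ln2/k = 0.693147/(6.1×10^-2 h^-1)
= 11.36 h

11.36 h


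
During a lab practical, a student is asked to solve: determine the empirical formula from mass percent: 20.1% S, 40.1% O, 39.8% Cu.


Assume 100 g sample. Moles of each element:
  S: 20.1/32.07 = 0.627 mol
  O: 40.1/16.0 = 2.506 mol
  Cu: 39.8/63.55 = 0.626 mol
Divide by smallest (0.626):
  S: 0.627/0.626 = 1.0
  O: 2.506/0.626 = 4.0
  Cu: 0.626/0.626 = 1.0
Empirical formula: CuSO4

CuSO4


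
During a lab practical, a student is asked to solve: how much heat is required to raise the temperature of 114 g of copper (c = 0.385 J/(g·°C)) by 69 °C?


q = mcΔT = 114 × 0.385 × 69
= 3028.41 J

3028.41 J


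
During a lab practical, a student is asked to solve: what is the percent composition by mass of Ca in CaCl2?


M(CaCl2) = 1×40.08 + 2×35.45 = 110.98 g/mol
Mass of Ca = 1 × 40.08 = 40.08 g/mol
% Ca = 40.08/110.98 × 100 = 36.11%

36.11%


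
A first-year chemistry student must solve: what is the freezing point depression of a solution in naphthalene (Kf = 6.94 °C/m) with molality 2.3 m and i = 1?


ΔTf = Kf × m × i
= 6.94 × 2.3 × 1
= 15.962 °C

15.962 °C


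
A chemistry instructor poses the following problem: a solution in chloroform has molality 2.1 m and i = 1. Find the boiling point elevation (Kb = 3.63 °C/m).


ΔTb = Kb × m × i
= 3.63 × 2.1 × 1
= 7.623 °C

7.623 °C


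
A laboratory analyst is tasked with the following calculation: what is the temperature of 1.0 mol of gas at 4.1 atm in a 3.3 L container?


PV = nRT  (R = 0.08206 L·atm/(mol·K))
T = PV/(nR) = 4.1×3.3/(1.0×0.08206)
= 13.53/0.082060
= 164.88 K

164.88 K


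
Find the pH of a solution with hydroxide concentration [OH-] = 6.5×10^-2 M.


pOH = -log10([OH-]) = -log10(6.5×10^-2)
= 2 - log10(6.5) = 1.19
pH = 14 - pOH = 14 - 1.19 = 12.81

12.81


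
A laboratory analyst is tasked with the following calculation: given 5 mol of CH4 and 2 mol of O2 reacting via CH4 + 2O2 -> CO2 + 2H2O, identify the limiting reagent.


Mole ratio available / coefficient:
  CH4: 5/1 = 5.000
  O2: 2/2 = 1.000
Smaller ratio is limiting.

O2


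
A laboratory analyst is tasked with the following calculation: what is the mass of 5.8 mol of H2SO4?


M(H2SO4) = 98.09 g/mol
mass = n × M = 5.8 × 98.09 = 568.92 g

568.92 g


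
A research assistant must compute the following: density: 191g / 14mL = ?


ρ = mass/volume
= 191/14
= 13.643 g/mL

13.643 g/mL


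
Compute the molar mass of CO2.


M(CO2) = 1×12.01 + 2×16.0
= 12.01 + 32.0
= 44.01 g/mol

44.01 g/mol


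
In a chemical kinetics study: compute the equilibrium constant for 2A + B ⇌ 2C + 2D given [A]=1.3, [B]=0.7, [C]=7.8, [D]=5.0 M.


Kc = [C]^2[D]^2/([A]^2[B])
= (7.8^2 × 5.0^2)/(1.3^2 × 0.7^1)
= 1521/1.183
= 1286

1286


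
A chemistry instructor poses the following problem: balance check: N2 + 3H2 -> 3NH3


Equation: N2 + 3H2 -> 3NH3
Check atoms: H: 6≠9, N: 2≠3
Not balanced

No, not balanced


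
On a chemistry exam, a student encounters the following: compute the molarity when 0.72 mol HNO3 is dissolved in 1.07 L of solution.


M = n/V = 0.72/1.07 = 0.673 mol/L

0.673 M


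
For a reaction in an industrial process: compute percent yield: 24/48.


% yield = actual/theoretical × 100
= 24/48 × 100
= 50.0%

50.0%


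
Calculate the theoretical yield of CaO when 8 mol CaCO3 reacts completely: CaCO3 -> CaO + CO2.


Mole ratio CaO:CaCO3 = 1:1
n(CaO) = 8 × 1/1 = 8.000 mol
mass = 8.000 × 56.08 = 448.64 g

448.64 g


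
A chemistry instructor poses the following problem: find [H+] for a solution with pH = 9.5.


[H+] = 10^(-pH) = 10^(-9.5)
= 3.16×10^-10 M

3.16×10^-10 M


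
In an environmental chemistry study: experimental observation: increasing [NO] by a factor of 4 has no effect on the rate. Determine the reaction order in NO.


rate ∝ [NO]^n
rate ∝ [NO]^0
Order in NO: 0

0


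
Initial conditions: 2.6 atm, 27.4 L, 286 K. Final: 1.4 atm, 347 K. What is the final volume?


P1V1/T1 = P2V2/T2
V2 = P1V1T2/(T1P2)
= 2.6×27.4×347/(286×1.4)
= 61.739 L

61.739 L


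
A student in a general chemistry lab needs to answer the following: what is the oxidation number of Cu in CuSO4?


Sulfate is -2, so Cu = +2
Oxidation number: +2

+2
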